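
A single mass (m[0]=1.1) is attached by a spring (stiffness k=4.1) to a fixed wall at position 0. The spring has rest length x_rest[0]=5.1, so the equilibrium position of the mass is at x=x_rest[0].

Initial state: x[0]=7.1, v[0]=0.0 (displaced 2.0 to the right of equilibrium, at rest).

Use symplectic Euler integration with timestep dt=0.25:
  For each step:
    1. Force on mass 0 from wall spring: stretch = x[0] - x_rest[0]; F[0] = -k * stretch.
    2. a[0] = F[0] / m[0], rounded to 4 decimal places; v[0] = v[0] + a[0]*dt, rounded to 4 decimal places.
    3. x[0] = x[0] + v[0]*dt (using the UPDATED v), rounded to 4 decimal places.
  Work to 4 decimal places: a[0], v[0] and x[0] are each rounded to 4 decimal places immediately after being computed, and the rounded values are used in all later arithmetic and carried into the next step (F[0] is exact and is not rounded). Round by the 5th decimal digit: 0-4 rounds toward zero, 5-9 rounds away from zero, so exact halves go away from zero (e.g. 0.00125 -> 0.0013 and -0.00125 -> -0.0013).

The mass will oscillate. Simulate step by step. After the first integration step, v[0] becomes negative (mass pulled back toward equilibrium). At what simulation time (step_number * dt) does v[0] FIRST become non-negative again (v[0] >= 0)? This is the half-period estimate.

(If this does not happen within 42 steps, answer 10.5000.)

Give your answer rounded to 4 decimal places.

Answer: 1.7500

Derivation:
Step 0: x=[7.1000] v=[0.0000]
Step 1: x=[6.6341] v=[-1.8636]
Step 2: x=[5.8108] v=[-3.2931]
Step 3: x=[4.8220] v=[-3.9554]
Step 4: x=[3.8979] v=[-3.6964]
Step 5: x=[3.2538] v=[-2.5763]
Step 6: x=[3.0398] v=[-0.8560]
Step 7: x=[3.3057] v=[1.0637]
First v>=0 after going negative at step 7, time=1.7500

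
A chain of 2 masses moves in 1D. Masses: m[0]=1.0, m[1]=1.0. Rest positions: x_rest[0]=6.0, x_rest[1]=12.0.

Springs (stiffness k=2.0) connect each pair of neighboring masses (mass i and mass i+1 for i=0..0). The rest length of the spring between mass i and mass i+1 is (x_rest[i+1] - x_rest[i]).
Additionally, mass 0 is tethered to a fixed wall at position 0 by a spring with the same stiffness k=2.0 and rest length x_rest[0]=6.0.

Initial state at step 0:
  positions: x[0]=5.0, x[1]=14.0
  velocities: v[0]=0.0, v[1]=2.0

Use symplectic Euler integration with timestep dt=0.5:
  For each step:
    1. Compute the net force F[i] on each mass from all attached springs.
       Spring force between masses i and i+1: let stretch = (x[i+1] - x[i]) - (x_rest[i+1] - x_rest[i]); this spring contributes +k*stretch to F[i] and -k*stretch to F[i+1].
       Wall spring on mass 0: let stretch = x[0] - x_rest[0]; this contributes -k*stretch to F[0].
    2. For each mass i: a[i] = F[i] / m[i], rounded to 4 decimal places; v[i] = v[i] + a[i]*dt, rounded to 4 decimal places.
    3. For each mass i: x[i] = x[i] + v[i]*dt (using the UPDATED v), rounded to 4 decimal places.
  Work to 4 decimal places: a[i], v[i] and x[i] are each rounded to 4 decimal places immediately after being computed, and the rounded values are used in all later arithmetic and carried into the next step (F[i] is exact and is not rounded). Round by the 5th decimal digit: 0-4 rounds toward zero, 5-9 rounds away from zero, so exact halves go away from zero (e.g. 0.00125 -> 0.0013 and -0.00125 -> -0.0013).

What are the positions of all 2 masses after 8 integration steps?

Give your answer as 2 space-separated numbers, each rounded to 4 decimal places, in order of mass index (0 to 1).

Answer: 6.4180 9.6993

Derivation:
Step 0: x=[5.0000 14.0000] v=[0.0000 2.0000]
Step 1: x=[7.0000 13.5000] v=[4.0000 -1.0000]
Step 2: x=[8.7500 12.7500] v=[3.5000 -1.5000]
Step 3: x=[8.1250 13.0000] v=[-1.2500 0.5000]
Step 4: x=[5.8750 13.8125] v=[-4.5000 1.6250]
Step 5: x=[4.6563 13.6563] v=[-2.4375 -0.3125]
Step 6: x=[5.6094 12.0001] v=[1.9062 -3.3125]
Step 7: x=[6.9532 10.1485] v=[2.6875 -3.7032]
Step 8: x=[6.4180 9.6993] v=[-1.0704 -0.8985]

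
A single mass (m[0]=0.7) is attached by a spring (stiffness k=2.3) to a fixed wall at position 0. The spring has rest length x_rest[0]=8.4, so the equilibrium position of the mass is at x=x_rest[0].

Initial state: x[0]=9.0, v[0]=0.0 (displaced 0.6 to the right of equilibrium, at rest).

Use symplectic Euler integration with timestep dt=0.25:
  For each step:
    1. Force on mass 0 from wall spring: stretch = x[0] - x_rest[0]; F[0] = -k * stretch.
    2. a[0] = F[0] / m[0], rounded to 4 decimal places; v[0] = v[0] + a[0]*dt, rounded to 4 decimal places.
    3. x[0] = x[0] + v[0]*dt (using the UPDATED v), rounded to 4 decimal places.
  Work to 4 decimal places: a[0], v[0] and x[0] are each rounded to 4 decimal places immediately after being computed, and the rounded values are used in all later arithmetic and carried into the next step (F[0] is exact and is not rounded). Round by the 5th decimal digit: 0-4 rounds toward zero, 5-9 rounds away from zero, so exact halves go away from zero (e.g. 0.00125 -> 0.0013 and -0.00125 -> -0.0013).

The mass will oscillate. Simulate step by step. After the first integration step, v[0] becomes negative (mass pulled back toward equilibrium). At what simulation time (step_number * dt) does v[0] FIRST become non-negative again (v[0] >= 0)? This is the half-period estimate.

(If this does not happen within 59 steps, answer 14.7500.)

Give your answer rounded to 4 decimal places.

Answer: 1.7500

Derivation:
Step 0: x=[9.0000] v=[0.0000]
Step 1: x=[8.8768] v=[-0.4929]
Step 2: x=[8.6557] v=[-0.8846]
Step 3: x=[8.3820] v=[-1.0947]
Step 4: x=[8.1120] v=[-1.0799]
Step 5: x=[7.9012] v=[-0.8433]
Step 6: x=[7.7928] v=[-0.4336]
Step 7: x=[7.8091] v=[0.0652]
First v>=0 after going negative at step 7, time=1.7500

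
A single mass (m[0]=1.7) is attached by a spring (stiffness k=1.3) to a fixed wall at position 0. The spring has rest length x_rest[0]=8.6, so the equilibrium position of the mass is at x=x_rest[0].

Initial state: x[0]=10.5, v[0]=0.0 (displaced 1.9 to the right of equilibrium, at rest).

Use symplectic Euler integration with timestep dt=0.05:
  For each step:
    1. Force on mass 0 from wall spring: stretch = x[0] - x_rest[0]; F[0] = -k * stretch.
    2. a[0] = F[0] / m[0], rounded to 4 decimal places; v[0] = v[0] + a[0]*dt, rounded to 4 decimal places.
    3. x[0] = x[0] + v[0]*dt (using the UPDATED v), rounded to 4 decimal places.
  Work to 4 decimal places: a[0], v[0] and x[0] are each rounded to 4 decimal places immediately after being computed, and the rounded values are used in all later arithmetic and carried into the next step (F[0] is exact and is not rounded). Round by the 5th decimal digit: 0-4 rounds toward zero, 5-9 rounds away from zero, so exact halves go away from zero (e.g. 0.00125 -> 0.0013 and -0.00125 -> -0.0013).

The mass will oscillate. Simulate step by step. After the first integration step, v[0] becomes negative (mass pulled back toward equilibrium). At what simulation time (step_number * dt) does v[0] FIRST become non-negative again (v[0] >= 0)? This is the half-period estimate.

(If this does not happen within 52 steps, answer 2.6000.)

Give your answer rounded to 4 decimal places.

Answer: 2.6000

Derivation:
Step 0: x=[10.5000] v=[0.0000]
Step 1: x=[10.4964] v=[-0.0726]
Step 2: x=[10.4891] v=[-0.1451]
Step 3: x=[10.4782] v=[-0.2173]
Step 4: x=[10.4637] v=[-0.2891]
Step 5: x=[10.4457] v=[-0.3604]
Step 6: x=[10.4242] v=[-0.4310]
Step 7: x=[10.3992] v=[-0.5008]
Step 8: x=[10.3707] v=[-0.5696]
Step 9: x=[10.3388] v=[-0.6373]
Step 10: x=[10.3036] v=[-0.7038]
Step 11: x=[10.2652] v=[-0.7689]
Step 12: x=[10.2236] v=[-0.8326]
Step 13: x=[10.1789] v=[-0.8947]
Step 14: x=[10.1311] v=[-0.9551]
Step 15: x=[10.0804] v=[-1.0136]
Step 16: x=[10.0269] v=[-1.0702]
Step 17: x=[9.9707] v=[-1.1248]
Step 18: x=[9.9118] v=[-1.1772]
Step 19: x=[9.8504] v=[-1.2274]
Step 20: x=[9.7866] v=[-1.2752]
Step 21: x=[9.7206] v=[-1.3206]
Step 22: x=[9.6524] v=[-1.3634]
Step 23: x=[9.5822] v=[-1.4036]
Step 24: x=[9.5101] v=[-1.4412]
Step 25: x=[9.4363] v=[-1.4760]
Step 26: x=[9.3609] v=[-1.5080]
Step 27: x=[9.2840] v=[-1.5371]
Step 28: x=[9.2058] v=[-1.5633]
Step 29: x=[9.1265] v=[-1.5865]
Step 30: x=[9.0462] v=[-1.6066]
Step 31: x=[8.9650] v=[-1.6237]
Step 32: x=[8.8831] v=[-1.6377]
Step 33: x=[8.8007] v=[-1.6485]
Step 34: x=[8.7179] v=[-1.6562]
Step 35: x=[8.6349] v=[-1.6607]
Step 36: x=[8.5518] v=[-1.6620]
Step 37: x=[8.4688] v=[-1.6602]
Step 38: x=[8.3860] v=[-1.6552]
Step 39: x=[8.3037] v=[-1.6470]
Step 40: x=[8.2219] v=[-1.6357]
Step 41: x=[8.1408] v=[-1.6212]
Step 42: x=[8.0606] v=[-1.6036]
Step 43: x=[7.9815] v=[-1.5830]
Step 44: x=[7.9035] v=[-1.5594]
Step 45: x=[7.8269] v=[-1.5328]
Step 46: x=[7.7517] v=[-1.5032]
Step 47: x=[7.6782] v=[-1.4708]
Step 48: x=[7.6064] v=[-1.4356]
Step 49: x=[7.5365] v=[-1.3976]
Step 50: x=[7.4687] v=[-1.3569]
Step 51: x=[7.4030] v=[-1.3136]
Step 52: x=[7.3396] v=[-1.2678]
v[0] did not become non-negative within 52 steps; using fallback time=2.6000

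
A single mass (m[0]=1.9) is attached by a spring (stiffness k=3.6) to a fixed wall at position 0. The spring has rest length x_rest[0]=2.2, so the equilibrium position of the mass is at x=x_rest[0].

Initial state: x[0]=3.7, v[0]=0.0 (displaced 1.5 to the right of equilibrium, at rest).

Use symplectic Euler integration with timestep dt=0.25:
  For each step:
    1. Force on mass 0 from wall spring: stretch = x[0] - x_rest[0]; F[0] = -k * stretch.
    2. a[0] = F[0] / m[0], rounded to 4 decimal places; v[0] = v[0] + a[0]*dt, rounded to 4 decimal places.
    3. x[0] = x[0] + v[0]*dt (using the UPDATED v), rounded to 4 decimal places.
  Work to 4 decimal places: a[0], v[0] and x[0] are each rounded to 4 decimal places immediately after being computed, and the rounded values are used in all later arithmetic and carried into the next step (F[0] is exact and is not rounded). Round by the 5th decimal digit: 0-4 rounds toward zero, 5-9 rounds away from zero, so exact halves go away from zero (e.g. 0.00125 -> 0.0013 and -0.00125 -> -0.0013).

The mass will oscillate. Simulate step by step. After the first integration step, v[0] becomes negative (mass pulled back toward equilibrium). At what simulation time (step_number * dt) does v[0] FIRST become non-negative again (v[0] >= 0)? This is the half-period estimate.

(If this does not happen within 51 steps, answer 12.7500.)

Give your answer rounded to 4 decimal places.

Answer: 2.5000

Derivation:
Step 0: x=[3.7000] v=[0.0000]
Step 1: x=[3.5224] v=[-0.7105]
Step 2: x=[3.1882] v=[-1.3369]
Step 3: x=[2.7370] v=[-1.8050]
Step 4: x=[2.2222] v=[-2.0594]
Step 5: x=[1.7047] v=[-2.0699]
Step 6: x=[1.2459] v=[-1.8353]
Step 7: x=[0.9001] v=[-1.3834]
Step 8: x=[0.7082] v=[-0.7677]
Step 9: x=[0.6929] v=[-0.0611]
Step 10: x=[0.8561] v=[0.6528]
First v>=0 after going negative at step 10, time=2.5000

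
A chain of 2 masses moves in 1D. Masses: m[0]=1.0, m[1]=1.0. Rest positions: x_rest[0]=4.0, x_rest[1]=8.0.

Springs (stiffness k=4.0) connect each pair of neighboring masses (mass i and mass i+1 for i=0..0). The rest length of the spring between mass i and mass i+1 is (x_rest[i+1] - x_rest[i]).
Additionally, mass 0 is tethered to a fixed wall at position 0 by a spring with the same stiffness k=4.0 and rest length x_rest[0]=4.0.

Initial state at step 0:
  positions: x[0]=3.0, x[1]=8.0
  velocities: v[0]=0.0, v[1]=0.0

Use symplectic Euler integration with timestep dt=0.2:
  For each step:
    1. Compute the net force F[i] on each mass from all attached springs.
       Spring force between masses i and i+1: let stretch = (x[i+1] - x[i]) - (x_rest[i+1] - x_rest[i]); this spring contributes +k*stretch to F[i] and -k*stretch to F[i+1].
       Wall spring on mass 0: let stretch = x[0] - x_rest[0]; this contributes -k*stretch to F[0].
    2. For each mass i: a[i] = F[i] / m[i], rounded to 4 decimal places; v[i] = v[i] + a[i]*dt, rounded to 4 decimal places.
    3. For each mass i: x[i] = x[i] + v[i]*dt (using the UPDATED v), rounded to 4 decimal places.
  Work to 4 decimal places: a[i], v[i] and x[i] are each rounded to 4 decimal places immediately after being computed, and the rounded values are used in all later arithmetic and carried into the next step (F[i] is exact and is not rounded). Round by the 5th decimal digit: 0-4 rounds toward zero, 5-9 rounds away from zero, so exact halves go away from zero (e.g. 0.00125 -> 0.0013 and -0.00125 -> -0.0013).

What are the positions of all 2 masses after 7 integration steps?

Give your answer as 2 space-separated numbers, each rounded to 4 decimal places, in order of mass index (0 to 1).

Answer: 3.9043 8.2361

Derivation:
Step 0: x=[3.0000 8.0000] v=[0.0000 0.0000]
Step 1: x=[3.3200 7.8400] v=[1.6000 -0.8000]
Step 2: x=[3.8320 7.5968] v=[2.5600 -1.2160]
Step 3: x=[4.3332 7.3912] v=[2.5062 -1.0278]
Step 4: x=[4.6304 7.3364] v=[1.4860 -0.2742]
Step 5: x=[4.6197 7.4886] v=[-0.0535 0.7610]
Step 6: x=[4.3289 7.8218] v=[-1.4541 1.6659]
Step 7: x=[3.9043 8.2361] v=[-2.1229 2.0716]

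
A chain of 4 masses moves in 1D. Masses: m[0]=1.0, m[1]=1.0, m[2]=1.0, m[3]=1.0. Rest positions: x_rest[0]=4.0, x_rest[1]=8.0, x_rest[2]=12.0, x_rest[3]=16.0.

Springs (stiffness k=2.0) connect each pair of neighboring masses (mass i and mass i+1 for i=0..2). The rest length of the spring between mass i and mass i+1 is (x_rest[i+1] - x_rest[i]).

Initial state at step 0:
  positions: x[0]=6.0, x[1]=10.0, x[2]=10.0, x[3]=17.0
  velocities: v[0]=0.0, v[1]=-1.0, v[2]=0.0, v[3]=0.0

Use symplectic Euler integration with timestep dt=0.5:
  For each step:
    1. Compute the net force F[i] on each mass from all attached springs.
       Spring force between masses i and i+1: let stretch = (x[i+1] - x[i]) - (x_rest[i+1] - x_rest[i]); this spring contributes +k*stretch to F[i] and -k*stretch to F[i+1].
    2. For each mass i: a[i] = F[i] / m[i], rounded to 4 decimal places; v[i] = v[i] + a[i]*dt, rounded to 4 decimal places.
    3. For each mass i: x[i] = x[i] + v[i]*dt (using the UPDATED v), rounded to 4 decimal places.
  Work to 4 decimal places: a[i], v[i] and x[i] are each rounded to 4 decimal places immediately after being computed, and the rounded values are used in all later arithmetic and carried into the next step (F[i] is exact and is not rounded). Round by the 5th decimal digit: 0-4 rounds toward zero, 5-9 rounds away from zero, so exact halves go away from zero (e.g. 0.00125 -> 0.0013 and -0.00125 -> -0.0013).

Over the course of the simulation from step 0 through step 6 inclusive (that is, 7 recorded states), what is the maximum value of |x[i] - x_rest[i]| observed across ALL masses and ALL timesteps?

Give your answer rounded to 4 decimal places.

Step 0: x=[6.0000 10.0000 10.0000 17.0000] v=[0.0000 -1.0000 0.0000 0.0000]
Step 1: x=[6.0000 7.5000 13.5000 15.5000] v=[0.0000 -5.0000 7.0000 -3.0000]
Step 2: x=[4.7500 7.2500 15.0000 15.0000] v=[-2.5000 -0.5000 3.0000 -1.0000]
Step 3: x=[2.7500 9.6250 12.6250 16.5000] v=[-4.0000 4.7500 -4.7500 3.0000]
Step 4: x=[2.1875 10.0625 10.6875 18.0625] v=[-1.1250 0.8750 -3.8750 3.1250]
Step 5: x=[3.5625 6.8750 12.1250 17.9375] v=[2.7500 -6.3750 2.8750 -0.2500]
Step 6: x=[4.5938 4.6563 13.8438 16.9063] v=[2.0625 -4.4375 3.4375 -2.0625]
Max displacement = 3.3437

Answer: 3.3437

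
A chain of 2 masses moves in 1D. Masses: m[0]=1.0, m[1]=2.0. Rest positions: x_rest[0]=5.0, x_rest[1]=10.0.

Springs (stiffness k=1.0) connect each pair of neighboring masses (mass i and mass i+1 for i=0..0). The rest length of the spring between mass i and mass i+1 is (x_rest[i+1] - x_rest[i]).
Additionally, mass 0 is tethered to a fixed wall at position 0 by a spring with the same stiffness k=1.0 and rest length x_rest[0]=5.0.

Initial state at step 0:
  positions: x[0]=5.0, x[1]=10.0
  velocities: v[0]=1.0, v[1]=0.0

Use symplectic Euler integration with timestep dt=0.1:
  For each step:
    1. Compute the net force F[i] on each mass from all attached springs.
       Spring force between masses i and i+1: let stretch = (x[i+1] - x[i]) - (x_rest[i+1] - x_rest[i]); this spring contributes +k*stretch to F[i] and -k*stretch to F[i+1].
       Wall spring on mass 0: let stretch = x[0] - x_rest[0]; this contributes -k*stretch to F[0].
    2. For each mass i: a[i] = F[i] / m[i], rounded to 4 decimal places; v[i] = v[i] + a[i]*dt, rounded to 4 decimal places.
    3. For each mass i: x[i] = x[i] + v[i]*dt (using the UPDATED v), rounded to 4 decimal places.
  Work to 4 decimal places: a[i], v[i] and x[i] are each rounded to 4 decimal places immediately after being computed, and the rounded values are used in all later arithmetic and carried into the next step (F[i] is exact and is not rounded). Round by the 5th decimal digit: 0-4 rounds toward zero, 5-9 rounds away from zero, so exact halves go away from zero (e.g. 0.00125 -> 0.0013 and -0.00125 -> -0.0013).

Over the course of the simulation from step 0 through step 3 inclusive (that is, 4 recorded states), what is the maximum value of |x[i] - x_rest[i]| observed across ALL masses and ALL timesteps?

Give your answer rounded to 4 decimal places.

Step 0: x=[5.0000 10.0000] v=[1.0000 0.0000]
Step 1: x=[5.1000 10.0000] v=[1.0000 0.0000]
Step 2: x=[5.1980 10.0005] v=[0.9800 0.0050]
Step 3: x=[5.2921 10.0020] v=[0.9405 0.0149]
Max displacement = 0.2921

Answer: 0.2921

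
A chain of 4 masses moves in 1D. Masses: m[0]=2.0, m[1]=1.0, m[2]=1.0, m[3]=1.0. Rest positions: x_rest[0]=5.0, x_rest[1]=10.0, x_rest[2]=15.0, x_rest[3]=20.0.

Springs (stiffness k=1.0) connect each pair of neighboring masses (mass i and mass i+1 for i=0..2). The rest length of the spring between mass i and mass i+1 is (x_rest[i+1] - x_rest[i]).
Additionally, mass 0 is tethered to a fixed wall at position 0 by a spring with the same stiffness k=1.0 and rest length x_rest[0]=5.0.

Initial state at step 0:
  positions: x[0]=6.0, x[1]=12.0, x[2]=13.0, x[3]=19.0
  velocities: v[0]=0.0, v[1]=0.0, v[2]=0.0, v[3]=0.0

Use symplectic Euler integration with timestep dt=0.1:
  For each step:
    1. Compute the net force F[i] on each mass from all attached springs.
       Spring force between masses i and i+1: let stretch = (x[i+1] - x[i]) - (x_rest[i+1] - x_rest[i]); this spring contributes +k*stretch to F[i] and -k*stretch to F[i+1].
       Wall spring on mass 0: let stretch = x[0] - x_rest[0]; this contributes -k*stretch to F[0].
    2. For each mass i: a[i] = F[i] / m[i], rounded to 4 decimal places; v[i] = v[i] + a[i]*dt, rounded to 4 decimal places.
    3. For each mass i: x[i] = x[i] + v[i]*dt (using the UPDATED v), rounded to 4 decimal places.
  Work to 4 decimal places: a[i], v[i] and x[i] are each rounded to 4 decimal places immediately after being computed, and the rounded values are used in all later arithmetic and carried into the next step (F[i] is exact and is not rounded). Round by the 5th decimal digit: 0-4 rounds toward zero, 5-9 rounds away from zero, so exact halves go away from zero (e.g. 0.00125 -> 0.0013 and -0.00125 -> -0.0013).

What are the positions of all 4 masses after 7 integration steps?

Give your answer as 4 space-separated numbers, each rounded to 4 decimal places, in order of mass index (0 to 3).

Step 0: x=[6.0000 12.0000 13.0000 19.0000] v=[0.0000 0.0000 0.0000 0.0000]
Step 1: x=[6.0000 11.9500 13.0500 18.9900] v=[0.0000 -0.5000 0.5000 -0.1000]
Step 2: x=[5.9998 11.8515 13.1484 18.9706] v=[-0.0025 -0.9850 0.9840 -0.1940]
Step 3: x=[5.9988 11.7075 13.2921 18.9430] v=[-0.0099 -1.4405 1.4365 -0.2762]
Step 4: x=[5.9964 11.5222 13.4764 18.9089] v=[-0.0244 -1.8529 1.8431 -0.3413]
Step 5: x=[5.9916 11.3012 13.6955 18.8704] v=[-0.0479 -2.2101 2.1909 -0.3846]
Step 6: x=[5.9834 11.0510 13.9424 18.8302] v=[-0.0820 -2.5016 2.4690 -0.4021]
Step 7: x=[5.9706 10.7791 14.2093 18.7911] v=[-0.1278 -2.7192 2.6686 -0.3909]

Answer: 5.9706 10.7791 14.2093 18.7911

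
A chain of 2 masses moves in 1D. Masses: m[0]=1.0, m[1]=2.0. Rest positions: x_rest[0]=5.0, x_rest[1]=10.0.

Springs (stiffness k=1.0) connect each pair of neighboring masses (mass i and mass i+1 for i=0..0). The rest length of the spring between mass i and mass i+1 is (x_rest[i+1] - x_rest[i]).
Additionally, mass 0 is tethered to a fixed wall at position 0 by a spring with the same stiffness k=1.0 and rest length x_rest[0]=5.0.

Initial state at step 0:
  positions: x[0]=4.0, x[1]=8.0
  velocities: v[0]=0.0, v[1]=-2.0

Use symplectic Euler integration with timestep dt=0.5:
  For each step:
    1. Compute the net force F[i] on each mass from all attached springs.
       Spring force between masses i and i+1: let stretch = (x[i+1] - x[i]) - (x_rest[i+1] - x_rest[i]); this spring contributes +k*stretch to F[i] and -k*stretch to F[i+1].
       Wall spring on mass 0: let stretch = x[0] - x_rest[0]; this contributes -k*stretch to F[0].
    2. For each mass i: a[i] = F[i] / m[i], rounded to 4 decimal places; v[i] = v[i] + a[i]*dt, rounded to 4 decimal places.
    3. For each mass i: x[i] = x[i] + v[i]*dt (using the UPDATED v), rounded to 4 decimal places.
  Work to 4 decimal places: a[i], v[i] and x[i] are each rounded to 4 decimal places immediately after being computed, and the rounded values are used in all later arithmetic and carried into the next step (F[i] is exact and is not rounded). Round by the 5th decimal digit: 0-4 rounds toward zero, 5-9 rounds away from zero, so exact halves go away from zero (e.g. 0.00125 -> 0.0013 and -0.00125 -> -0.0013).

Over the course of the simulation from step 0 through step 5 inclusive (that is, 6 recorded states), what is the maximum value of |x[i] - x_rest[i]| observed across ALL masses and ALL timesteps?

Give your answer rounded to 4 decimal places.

Answer: 3.9524

Derivation:
Step 0: x=[4.0000 8.0000] v=[0.0000 -2.0000]
Step 1: x=[4.0000 7.1250] v=[0.0000 -1.7500]
Step 2: x=[3.7813 6.4844] v=[-0.4375 -1.2813]
Step 3: x=[3.2930 6.1309] v=[-0.9766 -0.7071]
Step 4: x=[2.6909 6.0476] v=[-1.2042 -0.1666]
Step 5: x=[2.2553 6.1698] v=[-0.8713 0.2443]
Max displacement = 3.9524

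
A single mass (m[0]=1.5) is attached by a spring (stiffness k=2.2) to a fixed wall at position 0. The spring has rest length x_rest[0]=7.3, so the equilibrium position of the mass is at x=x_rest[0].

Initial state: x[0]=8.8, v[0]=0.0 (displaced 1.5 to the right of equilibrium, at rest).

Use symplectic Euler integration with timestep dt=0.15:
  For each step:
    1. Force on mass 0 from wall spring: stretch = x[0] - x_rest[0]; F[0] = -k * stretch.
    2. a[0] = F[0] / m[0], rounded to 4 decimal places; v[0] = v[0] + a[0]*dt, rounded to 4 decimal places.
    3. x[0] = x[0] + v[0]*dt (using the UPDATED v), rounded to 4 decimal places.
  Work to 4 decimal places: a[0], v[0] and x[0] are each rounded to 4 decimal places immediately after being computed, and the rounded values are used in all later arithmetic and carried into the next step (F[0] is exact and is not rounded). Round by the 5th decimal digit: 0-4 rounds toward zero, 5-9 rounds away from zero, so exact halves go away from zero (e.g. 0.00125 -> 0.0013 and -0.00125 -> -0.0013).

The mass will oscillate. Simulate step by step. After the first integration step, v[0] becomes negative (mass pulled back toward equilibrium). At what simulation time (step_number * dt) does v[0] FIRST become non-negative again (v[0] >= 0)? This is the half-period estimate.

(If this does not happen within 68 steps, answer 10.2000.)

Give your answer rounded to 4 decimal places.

Step 0: x=[8.8000] v=[0.0000]
Step 1: x=[8.7505] v=[-0.3300]
Step 2: x=[8.6531] v=[-0.6491]
Step 3: x=[8.5111] v=[-0.9468]
Step 4: x=[8.3291] v=[-1.2132]
Step 5: x=[8.1132] v=[-1.4396]
Step 6: x=[7.8704] v=[-1.6185]
Step 7: x=[7.6088] v=[-1.7440]
Step 8: x=[7.3370] v=[-1.8119]
Step 9: x=[7.0640] v=[-1.8200]
Step 10: x=[6.7988] v=[-1.7681]
Step 11: x=[6.5501] v=[-1.6578]
Step 12: x=[6.3262] v=[-1.4928]
Step 13: x=[6.1344] v=[-1.2786]
Step 14: x=[5.9811] v=[-1.0222]
Step 15: x=[5.8713] v=[-0.7320]
Step 16: x=[5.8086] v=[-0.4177]
Step 17: x=[5.7952] v=[-0.0896]
Step 18: x=[5.8314] v=[0.2415]
First v>=0 after going negative at step 18, time=2.7000

Answer: 2.7000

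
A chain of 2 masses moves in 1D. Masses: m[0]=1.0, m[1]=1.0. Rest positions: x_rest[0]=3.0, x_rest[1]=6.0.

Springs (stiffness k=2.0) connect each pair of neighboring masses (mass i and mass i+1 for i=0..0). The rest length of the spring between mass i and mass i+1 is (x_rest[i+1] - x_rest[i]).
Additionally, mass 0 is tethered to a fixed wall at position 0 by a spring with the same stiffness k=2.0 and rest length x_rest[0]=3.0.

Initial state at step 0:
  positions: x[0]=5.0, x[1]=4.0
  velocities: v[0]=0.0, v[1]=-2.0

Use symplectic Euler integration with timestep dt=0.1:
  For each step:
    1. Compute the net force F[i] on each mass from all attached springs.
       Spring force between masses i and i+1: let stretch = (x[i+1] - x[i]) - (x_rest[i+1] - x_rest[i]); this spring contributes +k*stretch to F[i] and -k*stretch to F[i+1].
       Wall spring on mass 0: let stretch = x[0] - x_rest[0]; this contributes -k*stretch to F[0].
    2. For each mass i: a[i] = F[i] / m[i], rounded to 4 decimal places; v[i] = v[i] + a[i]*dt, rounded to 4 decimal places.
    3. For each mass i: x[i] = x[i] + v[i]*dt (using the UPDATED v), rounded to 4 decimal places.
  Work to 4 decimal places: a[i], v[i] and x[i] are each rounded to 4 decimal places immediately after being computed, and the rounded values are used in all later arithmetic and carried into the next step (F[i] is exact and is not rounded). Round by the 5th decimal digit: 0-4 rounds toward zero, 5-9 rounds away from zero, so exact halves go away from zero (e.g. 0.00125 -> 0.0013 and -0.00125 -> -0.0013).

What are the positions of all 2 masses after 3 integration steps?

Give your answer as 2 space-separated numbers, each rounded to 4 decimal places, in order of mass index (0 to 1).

Answer: 4.2959 3.8761

Derivation:
Step 0: x=[5.0000 4.0000] v=[0.0000 -2.0000]
Step 1: x=[4.8800 3.8800] v=[-1.2000 -1.2000]
Step 2: x=[4.6424 3.8400] v=[-2.3760 -0.4000]
Step 3: x=[4.2959 3.8761] v=[-3.4650 0.3605]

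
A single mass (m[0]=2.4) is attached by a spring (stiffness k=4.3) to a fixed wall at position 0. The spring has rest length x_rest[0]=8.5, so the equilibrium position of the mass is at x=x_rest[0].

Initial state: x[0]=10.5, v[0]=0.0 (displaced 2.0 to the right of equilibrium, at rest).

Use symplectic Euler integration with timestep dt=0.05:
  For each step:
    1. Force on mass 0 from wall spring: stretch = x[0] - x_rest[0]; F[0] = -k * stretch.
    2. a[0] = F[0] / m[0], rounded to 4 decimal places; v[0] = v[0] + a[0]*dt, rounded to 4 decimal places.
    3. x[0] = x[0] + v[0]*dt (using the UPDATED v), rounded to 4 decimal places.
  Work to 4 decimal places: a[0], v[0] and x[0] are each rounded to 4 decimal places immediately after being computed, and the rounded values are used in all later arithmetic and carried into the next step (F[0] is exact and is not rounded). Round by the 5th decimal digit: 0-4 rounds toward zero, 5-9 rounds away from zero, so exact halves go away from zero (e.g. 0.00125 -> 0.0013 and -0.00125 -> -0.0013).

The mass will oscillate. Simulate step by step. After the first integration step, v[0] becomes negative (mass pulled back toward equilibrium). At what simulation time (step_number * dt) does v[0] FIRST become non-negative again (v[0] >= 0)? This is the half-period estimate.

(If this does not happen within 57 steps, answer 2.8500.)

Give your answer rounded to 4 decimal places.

Answer: 2.3500

Derivation:
Step 0: x=[10.5000] v=[0.0000]
Step 1: x=[10.4910] v=[-0.1792]
Step 2: x=[10.4731] v=[-0.3576]
Step 3: x=[10.4464] v=[-0.5344]
Step 4: x=[10.4110] v=[-0.7088]
Step 5: x=[10.3670] v=[-0.8800]
Step 6: x=[10.3146] v=[-1.0473]
Step 7: x=[10.2541] v=[-1.2099]
Step 8: x=[10.1858] v=[-1.3670]
Step 9: x=[10.1099] v=[-1.5180]
Step 10: x=[10.0268] v=[-1.6622]
Step 11: x=[9.9369] v=[-1.7990]
Step 12: x=[9.8405] v=[-1.9277]
Step 13: x=[9.7381] v=[-2.0478]
Step 14: x=[9.6302] v=[-2.1587]
Step 15: x=[9.5172] v=[-2.2599]
Step 16: x=[9.3997] v=[-2.3510]
Step 17: x=[9.2781] v=[-2.4316]
Step 18: x=[9.1530] v=[-2.5013]
Step 19: x=[9.0250] v=[-2.5598]
Step 20: x=[8.8947] v=[-2.6068]
Step 21: x=[8.7626] v=[-2.6422]
Step 22: x=[8.6293] v=[-2.6657]
Step 23: x=[8.4954] v=[-2.6773]
Step 24: x=[8.3616] v=[-2.6769]
Step 25: x=[8.2284] v=[-2.6645]
Step 26: x=[8.0964] v=[-2.6402]
Step 27: x=[7.9662] v=[-2.6040]
Step 28: x=[7.8384] v=[-2.5562]
Step 29: x=[7.7136] v=[-2.4969]
Step 30: x=[7.5923] v=[-2.4265]
Step 31: x=[7.4750] v=[-2.3452]
Step 32: x=[7.3623] v=[-2.2534]
Step 33: x=[7.2547] v=[-2.1515]
Step 34: x=[7.1527] v=[-2.0399]
Step 35: x=[7.0567] v=[-1.9192]
Step 36: x=[6.9672] v=[-1.7899]
Step 37: x=[6.8846] v=[-1.6526]
Step 38: x=[6.8092] v=[-1.5079]
Step 39: x=[6.7414] v=[-1.3564]
Step 40: x=[6.6815] v=[-1.1989]
Step 41: x=[6.6297] v=[-1.0360]
Step 42: x=[6.5863] v=[-0.8685]
Step 43: x=[6.5514] v=[-0.6971]
Step 44: x=[6.5253] v=[-0.5225]
Step 45: x=[6.5080] v=[-0.3456]
Step 46: x=[6.4996] v=[-0.1672]
Step 47: x=[6.5002] v=[0.0120]
First v>=0 after going negative at step 47, time=2.3500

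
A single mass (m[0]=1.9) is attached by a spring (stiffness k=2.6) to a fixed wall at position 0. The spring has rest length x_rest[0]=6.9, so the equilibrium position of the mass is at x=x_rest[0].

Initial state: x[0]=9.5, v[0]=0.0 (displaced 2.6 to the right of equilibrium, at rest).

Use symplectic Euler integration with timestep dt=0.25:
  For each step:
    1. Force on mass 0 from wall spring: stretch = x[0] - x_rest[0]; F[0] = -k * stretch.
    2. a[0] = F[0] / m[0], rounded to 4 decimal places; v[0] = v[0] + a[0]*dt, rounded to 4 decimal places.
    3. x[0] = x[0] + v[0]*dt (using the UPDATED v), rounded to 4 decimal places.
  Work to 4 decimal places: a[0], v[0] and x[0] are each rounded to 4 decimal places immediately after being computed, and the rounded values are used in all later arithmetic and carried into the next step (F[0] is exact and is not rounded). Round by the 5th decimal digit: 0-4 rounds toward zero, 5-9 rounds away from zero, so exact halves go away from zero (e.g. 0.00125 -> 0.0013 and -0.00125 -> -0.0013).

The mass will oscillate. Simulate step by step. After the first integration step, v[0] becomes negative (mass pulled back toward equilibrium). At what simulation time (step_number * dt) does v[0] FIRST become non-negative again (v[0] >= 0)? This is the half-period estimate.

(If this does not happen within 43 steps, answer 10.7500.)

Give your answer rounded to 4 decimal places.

Answer: 2.7500

Derivation:
Step 0: x=[9.5000] v=[0.0000]
Step 1: x=[9.2776] v=[-0.8895]
Step 2: x=[8.8519] v=[-1.7029]
Step 3: x=[8.2592] v=[-2.3707]
Step 4: x=[7.5503] v=[-2.8357]
Step 5: x=[6.7858] v=[-3.0582]
Step 6: x=[6.0310] v=[-3.0191]
Step 7: x=[5.3506] v=[-2.7218]
Step 8: x=[4.8027] v=[-2.1918]
Step 9: x=[4.4341] v=[-1.4743]
Step 10: x=[4.2764] v=[-0.6307]
Step 11: x=[4.3431] v=[0.2669]
First v>=0 after going negative at step 11, time=2.7500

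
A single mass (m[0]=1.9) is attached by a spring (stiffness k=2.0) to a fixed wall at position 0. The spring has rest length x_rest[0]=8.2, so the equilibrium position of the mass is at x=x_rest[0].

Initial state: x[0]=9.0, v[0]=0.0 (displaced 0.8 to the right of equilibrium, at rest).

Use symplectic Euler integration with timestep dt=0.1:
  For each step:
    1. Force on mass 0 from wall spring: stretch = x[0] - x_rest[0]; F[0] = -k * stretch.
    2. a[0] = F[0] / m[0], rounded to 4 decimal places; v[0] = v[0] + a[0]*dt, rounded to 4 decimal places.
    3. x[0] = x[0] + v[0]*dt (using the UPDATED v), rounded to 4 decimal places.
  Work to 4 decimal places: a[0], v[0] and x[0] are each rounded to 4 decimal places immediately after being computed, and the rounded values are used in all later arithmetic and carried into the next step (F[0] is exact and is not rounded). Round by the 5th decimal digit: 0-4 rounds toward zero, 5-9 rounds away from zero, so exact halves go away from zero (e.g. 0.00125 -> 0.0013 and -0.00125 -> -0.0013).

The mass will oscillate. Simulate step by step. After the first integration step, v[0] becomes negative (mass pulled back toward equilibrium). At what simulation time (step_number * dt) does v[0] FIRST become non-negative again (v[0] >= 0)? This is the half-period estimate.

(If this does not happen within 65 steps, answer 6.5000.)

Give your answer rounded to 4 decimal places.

Answer: 3.1000

Derivation:
Step 0: x=[9.0000] v=[0.0000]
Step 1: x=[8.9916] v=[-0.0842]
Step 2: x=[8.9749] v=[-0.1675]
Step 3: x=[8.9500] v=[-0.2491]
Step 4: x=[8.9172] v=[-0.3281]
Step 5: x=[8.8768] v=[-0.4036]
Step 6: x=[8.8293] v=[-0.4748]
Step 7: x=[8.7752] v=[-0.5410]
Step 8: x=[8.7150] v=[-0.6016]
Step 9: x=[8.6494] v=[-0.6558]
Step 10: x=[8.5791] v=[-0.7031]
Step 11: x=[8.5048] v=[-0.7430]
Step 12: x=[8.4273] v=[-0.7751]
Step 13: x=[8.3474] v=[-0.7990]
Step 14: x=[8.2660] v=[-0.8145]
Step 15: x=[8.1839] v=[-0.8215]
Step 16: x=[8.1019] v=[-0.8198]
Step 17: x=[8.0210] v=[-0.8095]
Step 18: x=[7.9419] v=[-0.7907]
Step 19: x=[7.8656] v=[-0.7635]
Step 20: x=[7.7928] v=[-0.7283]
Step 21: x=[7.7243] v=[-0.6854]
Step 22: x=[7.6608] v=[-0.6353]
Step 23: x=[7.6030] v=[-0.5785]
Step 24: x=[7.5514] v=[-0.5157]
Step 25: x=[7.5067] v=[-0.4474]
Step 26: x=[7.4693] v=[-0.3744]
Step 27: x=[7.4396] v=[-0.2975]
Step 28: x=[7.4179] v=[-0.2175]
Step 29: x=[7.4044] v=[-0.1352]
Step 30: x=[7.3993] v=[-0.0515]
Step 31: x=[7.4026] v=[0.0328]
First v>=0 after going negative at step 31, time=3.1000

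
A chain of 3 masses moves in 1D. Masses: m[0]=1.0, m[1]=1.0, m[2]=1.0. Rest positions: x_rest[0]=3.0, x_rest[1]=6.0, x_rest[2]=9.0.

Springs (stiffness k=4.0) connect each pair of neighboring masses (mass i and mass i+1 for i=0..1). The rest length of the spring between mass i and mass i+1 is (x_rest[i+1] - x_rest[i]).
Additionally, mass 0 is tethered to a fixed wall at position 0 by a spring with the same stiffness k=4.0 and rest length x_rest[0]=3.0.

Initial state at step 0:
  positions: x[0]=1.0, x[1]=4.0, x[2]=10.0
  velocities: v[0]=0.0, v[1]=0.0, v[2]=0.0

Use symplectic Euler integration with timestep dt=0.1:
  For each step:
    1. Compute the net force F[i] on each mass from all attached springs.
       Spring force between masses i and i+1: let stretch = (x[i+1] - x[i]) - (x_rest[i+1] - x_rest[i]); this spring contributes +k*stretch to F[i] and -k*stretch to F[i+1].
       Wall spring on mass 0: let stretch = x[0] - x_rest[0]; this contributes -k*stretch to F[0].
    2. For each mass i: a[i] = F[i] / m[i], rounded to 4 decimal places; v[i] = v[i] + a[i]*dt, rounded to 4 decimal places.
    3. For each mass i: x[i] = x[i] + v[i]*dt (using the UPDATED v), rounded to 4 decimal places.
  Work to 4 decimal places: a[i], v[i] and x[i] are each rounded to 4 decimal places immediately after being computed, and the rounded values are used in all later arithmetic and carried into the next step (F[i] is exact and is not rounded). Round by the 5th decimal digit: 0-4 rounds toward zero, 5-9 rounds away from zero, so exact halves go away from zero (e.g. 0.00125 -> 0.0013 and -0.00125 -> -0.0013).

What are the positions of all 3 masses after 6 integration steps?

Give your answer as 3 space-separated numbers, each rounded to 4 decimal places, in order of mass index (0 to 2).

Step 0: x=[1.0000 4.0000 10.0000] v=[0.0000 0.0000 0.0000]
Step 1: x=[1.0800 4.1200 9.8800] v=[0.8000 1.2000 -1.2000]
Step 2: x=[1.2384 4.3488 9.6496] v=[1.5840 2.2880 -2.3040]
Step 3: x=[1.4717 4.6652 9.3272] v=[2.3328 3.1642 -3.2243]
Step 4: x=[1.7739 5.0404 8.9383] v=[3.0215 3.7516 -3.8891]
Step 5: x=[2.1358 5.4408 8.5135] v=[3.6185 4.0042 -4.2483]
Step 6: x=[2.5444 5.8319 8.0858] v=[4.0862 3.9113 -4.2774]

Answer: 2.5444 5.8319 8.0858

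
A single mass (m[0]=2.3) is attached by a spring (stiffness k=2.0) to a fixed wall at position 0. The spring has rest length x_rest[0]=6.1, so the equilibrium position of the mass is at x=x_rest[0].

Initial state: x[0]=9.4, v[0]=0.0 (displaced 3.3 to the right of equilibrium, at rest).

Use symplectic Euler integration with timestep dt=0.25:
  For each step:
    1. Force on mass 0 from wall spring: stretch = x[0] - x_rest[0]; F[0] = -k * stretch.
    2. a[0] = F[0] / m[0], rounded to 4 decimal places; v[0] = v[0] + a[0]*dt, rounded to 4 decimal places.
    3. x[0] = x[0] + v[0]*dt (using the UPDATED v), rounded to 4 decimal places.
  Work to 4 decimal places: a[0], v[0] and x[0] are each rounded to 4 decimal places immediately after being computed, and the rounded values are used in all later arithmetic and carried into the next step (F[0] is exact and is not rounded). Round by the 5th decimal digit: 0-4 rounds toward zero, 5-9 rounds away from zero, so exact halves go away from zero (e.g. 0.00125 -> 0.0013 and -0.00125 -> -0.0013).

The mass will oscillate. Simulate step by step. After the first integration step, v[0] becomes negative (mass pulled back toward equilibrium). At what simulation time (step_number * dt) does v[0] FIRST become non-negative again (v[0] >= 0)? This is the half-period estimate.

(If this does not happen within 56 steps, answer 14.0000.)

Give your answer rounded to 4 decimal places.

Answer: 3.5000

Derivation:
Step 0: x=[9.4000] v=[0.0000]
Step 1: x=[9.2207] v=[-0.7174]
Step 2: x=[8.8718] v=[-1.3958]
Step 3: x=[8.3722] v=[-1.9984]
Step 4: x=[7.7491] v=[-2.4924]
Step 5: x=[7.0364] v=[-2.8509]
Step 6: x=[6.2728] v=[-3.0545]
Step 7: x=[5.4998] v=[-3.0921]
Step 8: x=[4.7594] v=[-2.9616]
Step 9: x=[4.0919] v=[-2.6702]
Step 10: x=[3.5335] v=[-2.2337]
Step 11: x=[3.1146] v=[-1.6758]
Step 12: x=[2.8579] v=[-1.0268]
Step 13: x=[2.7774] v=[-0.3220]
Step 14: x=[2.8775] v=[0.4003]
First v>=0 after going negative at step 14, time=3.5000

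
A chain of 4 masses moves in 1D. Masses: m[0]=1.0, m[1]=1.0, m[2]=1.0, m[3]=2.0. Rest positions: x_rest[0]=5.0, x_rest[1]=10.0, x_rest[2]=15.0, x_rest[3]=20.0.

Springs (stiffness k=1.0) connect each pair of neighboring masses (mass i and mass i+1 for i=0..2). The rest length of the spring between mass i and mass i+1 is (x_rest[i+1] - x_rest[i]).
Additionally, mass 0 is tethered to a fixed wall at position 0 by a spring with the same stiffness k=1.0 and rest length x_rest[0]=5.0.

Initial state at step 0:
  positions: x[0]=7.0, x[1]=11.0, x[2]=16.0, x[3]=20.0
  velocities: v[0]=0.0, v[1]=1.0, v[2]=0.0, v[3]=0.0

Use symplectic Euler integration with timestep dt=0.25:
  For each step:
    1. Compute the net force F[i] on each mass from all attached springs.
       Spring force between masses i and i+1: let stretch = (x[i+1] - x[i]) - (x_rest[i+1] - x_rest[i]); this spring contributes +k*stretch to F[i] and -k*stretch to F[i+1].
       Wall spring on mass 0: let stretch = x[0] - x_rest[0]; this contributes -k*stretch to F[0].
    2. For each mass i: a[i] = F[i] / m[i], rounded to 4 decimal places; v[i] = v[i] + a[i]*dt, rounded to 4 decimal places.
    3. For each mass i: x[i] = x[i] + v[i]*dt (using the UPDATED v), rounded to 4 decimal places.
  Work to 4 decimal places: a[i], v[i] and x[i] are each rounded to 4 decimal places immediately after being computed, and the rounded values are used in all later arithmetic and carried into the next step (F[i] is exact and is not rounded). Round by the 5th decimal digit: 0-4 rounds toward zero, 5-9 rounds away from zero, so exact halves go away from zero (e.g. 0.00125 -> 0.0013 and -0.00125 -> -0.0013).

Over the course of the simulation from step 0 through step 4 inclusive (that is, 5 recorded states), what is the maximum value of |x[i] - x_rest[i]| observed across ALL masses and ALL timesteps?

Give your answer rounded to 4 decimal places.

Answer: 2.0322

Derivation:
Step 0: x=[7.0000 11.0000 16.0000 20.0000] v=[0.0000 1.0000 0.0000 0.0000]
Step 1: x=[6.8125 11.3125 15.9375 20.0313] v=[-0.7500 1.2500 -0.2500 0.1250]
Step 2: x=[6.4805 11.6328 15.8418 20.0909] v=[-1.3281 1.2813 -0.3828 0.2383]
Step 3: x=[6.0655 11.8942 15.7486 20.1740] v=[-1.6602 1.0455 -0.3728 0.3322]
Step 4: x=[5.6357 12.0322 15.6911 20.2750] v=[-1.7194 0.5519 -0.2301 0.4040]
Max displacement = 2.0322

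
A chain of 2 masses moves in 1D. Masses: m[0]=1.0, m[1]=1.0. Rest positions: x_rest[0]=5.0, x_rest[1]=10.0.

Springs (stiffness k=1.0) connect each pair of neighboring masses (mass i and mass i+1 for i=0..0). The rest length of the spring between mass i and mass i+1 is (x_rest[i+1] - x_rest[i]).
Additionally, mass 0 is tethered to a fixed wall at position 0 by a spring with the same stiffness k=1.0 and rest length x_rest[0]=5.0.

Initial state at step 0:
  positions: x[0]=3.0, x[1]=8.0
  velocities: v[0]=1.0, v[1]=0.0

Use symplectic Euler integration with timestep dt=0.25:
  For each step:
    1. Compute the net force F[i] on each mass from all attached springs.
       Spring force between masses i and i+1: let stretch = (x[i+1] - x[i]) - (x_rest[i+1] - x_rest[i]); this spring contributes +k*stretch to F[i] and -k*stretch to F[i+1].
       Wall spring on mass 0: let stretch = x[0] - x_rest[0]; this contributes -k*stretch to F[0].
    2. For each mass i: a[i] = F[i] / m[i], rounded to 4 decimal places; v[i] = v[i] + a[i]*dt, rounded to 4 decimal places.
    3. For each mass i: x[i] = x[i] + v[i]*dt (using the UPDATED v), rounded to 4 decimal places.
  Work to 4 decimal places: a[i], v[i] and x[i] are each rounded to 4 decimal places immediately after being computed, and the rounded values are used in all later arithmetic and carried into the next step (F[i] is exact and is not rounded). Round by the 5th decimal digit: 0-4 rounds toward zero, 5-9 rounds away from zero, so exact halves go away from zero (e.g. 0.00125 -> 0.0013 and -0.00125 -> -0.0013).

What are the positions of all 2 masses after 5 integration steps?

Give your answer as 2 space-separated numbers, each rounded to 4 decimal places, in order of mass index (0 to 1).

Answer: 5.1143 8.4896

Derivation:
Step 0: x=[3.0000 8.0000] v=[1.0000 0.0000]
Step 1: x=[3.3750 8.0000] v=[1.5000 0.0000]
Step 2: x=[3.8281 8.0235] v=[1.8125 0.0938]
Step 3: x=[4.3042 8.0973] v=[1.9043 0.2950]
Step 4: x=[4.7483 8.2465] v=[1.7765 0.5967]
Step 5: x=[5.1143 8.4896] v=[1.4640 0.9722]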